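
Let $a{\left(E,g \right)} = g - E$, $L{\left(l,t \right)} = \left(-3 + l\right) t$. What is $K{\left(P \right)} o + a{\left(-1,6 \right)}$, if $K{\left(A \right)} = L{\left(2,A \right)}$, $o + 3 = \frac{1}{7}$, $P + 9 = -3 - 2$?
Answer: $-33$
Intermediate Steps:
$P = -14$ ($P = -9 - 5 = -14$)
$o = - \frac{20}{7}$ ($o = -3 + \frac{1}{7} = - \frac{20}{7} \approx -2.8571$)
$L{\left(l,t \right)} = t \left(-3 + l\right)$
$K{\left(A \right)} = - A$ ($K{\left(A \right)} = A \left(-3 + 2\right) = A \left(-1\right) = - A$)
$K{\left(P \right)} o + a{\left(-1,6 \right)} = \left(-1\right) \left(-14\right) \left(- \frac{20}{7}\right) + \left(6 - -1\right) = 14 \left(- \frac{20}{7}\right) + \left(6 + 1\right) = -40 + 7 = -33$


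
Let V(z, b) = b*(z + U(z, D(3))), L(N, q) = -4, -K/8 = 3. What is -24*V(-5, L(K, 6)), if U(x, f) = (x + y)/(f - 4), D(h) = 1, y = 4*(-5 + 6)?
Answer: -448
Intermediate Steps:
K = -24 (K = -8*3 = -24)
y = 4 (y = 4*1 = 4)
U(x, f) = (4 + x)/(-4 + f) (U(x, f) = (x + 4)/(f - 4) = (4 + x)/(-4 + f))
V(z, b) = b*(-4/3 + 2*z/3) (V(z, b) = b*(z + (4 + z)/(-4 + 1)) = b*(z + (4 + z)/(-3)) = b*(z - (4 + z)/3) = b*(z + (-4/3 - z/3)) = b*(-4/3 + 2*z/3))
-24*V(-5, L(K, 6)) = -16*(-4)*(-2 - 5) = -16*(-4)*(-7) = -24*56/3 = -448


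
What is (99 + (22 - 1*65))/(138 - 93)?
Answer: 56/45 ≈ 1.2444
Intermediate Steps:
(99 + (22 - 1*65))/(138 - 93) = (99 + (22 - 65))/45 = (99 - 43)/45 = (1/45)*56 = 56/45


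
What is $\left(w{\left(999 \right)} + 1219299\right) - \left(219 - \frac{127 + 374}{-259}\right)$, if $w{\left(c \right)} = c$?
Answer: $\frac{315999960}{259} \approx 1.2201 \cdot 10^{6}$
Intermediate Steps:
$\left(w{\left(999 \right)} + 1219299\right) - \left(219 - \frac{127 + 374}{-259}\right) = \left(999 + 1219299\right) - \left(219 - \frac{127 + 374}{-259}\right) = 1220298 - \frac{57222}{259} = \frac{315999960}{259}$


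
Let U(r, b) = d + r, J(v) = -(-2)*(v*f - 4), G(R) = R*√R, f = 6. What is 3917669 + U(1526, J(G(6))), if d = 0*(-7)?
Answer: 3919195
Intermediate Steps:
G(R) = R^(3/2)
d = 0
J(v) = -8 + 12*v (J(v) = -(-2)*(v*6 - 4) = -(-2)*(6*v - 4) = -(-2)*(-4 + 6*v) = -(8 - 12*v) = -8 + 12*v)
U(r, b) = r (U(r, b) = 0 + r = r)
3917669 + U(1526, J(G(6))) = 3917669 + 1526 = 3919195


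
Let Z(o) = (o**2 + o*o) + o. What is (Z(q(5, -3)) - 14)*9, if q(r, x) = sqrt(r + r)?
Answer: 54 + 9*sqrt(10) ≈ 82.460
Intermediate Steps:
q(r, x) = sqrt(2)*sqrt(r) (q(r, x) = sqrt(2*r) = sqrt(2)*sqrt(r))
Z(o) = o + 2*o**2 (Z(o) = (o**2 + o**2) + o = 2*o**2 + o = o + 2*o**2)
(Z(q(5, -3)) - 14)*9 = ((sqrt(2)*sqrt(5))*(1 + 2*(sqrt(2)*sqrt(5))) - 14)*9 = (sqrt(10)*(1 + 2*sqrt(10)) - 14)*9 = (-14 + sqrt(10)*(1 + 2*sqrt(10)))*9 = -126 + 9*sqrt(10)*(1 + 2*sqrt(10))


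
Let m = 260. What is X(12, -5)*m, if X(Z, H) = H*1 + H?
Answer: -2600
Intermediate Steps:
X(Z, H) = 2*H (X(Z, H) = H + H = 2*H)
X(12, -5)*m = (2*(-5))*260 = -10*260 = -2600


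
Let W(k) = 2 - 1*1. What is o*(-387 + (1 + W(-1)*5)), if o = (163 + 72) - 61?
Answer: -66294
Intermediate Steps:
W(k) = 1 (W(k) = 2 - 1 = 1)
o = 174 (o = 235 - 61 = 174)
o*(-387 + (1 + W(-1)*5)) = 174*(-387 + (1 + 1*5)) = 174*(-387 + (1 + 5)) = 174*(-387 + 6) = 174*(-381) = -66294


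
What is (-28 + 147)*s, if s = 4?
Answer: 476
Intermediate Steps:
(-28 + 147)*s = (-28 + 147)*4 = 119*4 = 476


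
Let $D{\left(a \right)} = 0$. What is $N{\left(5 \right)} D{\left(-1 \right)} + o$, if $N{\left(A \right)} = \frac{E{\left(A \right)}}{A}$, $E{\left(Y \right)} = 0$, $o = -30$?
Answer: $-30$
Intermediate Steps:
$N{\left(A \right)} = 0$ ($N{\left(A \right)} = \frac{0}{A} = 0$)
$N{\left(5 \right)} D{\left(-1 \right)} + o = 0 \cdot 0 - 30 = 0 - 30 = -30$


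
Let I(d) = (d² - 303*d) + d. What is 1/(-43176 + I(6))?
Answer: -1/44952 ≈ -2.2246e-5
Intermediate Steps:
I(d) = d² - 302*d
1/(-43176 + I(6)) = 1/(-43176 + 6*(-302 + 6)) = 1/(-43176 + 6*(-296)) = 1/(-43176 - 1776) = 1/(-44952) = -1/44952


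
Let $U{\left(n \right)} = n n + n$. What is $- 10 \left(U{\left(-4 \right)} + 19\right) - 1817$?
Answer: $-2127$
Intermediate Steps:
$U{\left(n \right)} = n + n^{2}$ ($U{\left(n \right)} = n^{2} + n = n + n^{2}$)
$- 10 \left(U{\left(-4 \right)} + 19\right) - 1817 = - 10 \left(- 4 \left(1 - 4\right) + 19\right) - 1817 = - 10 \left(\left(-4\right) \left(-3\right) + 19\right) - 1817 = - 10 \left(12 + 19\right) - 1817 = \left(-10\right) 31 - 1817 = -310 - 1817 = -2127$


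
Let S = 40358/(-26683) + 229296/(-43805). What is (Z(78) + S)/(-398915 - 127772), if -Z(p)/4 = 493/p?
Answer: 1460046238552/24009081557210295 ≈ 6.0812e-5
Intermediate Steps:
Z(p) = -1972/p
S = -7886187358/1168848815 (S = 40358*(-1/26683) + 229296*(-1/43805) = -40358/26683 - 229296/43805 = -7886187358/1168848815 ≈ -6.7470)
(Z(78) + S)/(-398915 - 127772) = (-1972/78 - 7886187358/1168848815)/(-398915 - 127772) = (-1972*1/78 - 7886187358/1168848815)/(-526687) = (-986/39 - 7886187358/1168848815)*(-1/526687) = -1460046238552/45585103785*(-1/526687) = 1460046238552/24009081557210295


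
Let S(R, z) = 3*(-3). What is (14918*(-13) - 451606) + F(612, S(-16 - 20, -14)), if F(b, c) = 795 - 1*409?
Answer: -645154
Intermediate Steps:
S(R, z) = -9
F(b, c) = 386 (F(b, c) = 795 - 409 = 386)
(14918*(-13) - 451606) + F(612, S(-16 - 20, -14)) = (14918*(-13) - 451606) + 386 = (-193934 - 451606) + 386 = -645540 + 386 = -645154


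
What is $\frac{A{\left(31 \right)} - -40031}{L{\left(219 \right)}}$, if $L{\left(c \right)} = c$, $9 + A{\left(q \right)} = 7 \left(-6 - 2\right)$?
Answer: $\frac{13322}{73} \approx 182.49$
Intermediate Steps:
$A{\left(q \right)} = -65$ ($A{\left(q \right)} = -9 + 7 \left(-6 - 2\right) = -9 + 7 \left(-8\right) = -9 - 56 = -65$)
$\frac{A{\left(31 \right)} - -40031}{L{\left(219 \right)}} = \frac{-65 - -40031}{219} = \left(-65 + 40031\right) \frac{1}{219} = 39966 \cdot \frac{1}{219} = \frac{13322}{73}$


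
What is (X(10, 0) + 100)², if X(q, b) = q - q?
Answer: 10000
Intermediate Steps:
X(q, b) = 0
(X(10, 0) + 100)² = (0 + 100)² = 100² = 10000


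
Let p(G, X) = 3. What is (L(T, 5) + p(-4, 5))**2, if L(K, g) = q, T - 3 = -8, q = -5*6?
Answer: 729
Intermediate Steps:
q = -30
T = -5 (T = 3 - 8 = -5)
L(K, g) = -30
(L(T, 5) + p(-4, 5))**2 = (-30 + 3)**2 = (-27)**2 = 729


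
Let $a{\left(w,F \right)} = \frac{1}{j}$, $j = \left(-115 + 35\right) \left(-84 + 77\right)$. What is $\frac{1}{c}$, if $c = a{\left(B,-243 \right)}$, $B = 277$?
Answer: $560$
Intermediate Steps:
$j = 560$ ($j = \left(-80\right) \left(-7\right) = 560$)
$a{\left(w,F \right)} = \frac{1}{560}$
$c = \frac{1}{560} \approx 0.0017857$
$\frac{1}{c} = \frac{1}{\frac{1}{560}} = 560$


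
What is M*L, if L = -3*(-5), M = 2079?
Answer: 31185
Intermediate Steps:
L = 15
M*L = 2079*15 = 31185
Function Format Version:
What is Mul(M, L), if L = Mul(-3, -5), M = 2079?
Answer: 31185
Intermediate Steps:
L = 15
Mul(M, L) = Mul(2079, 15) = 31185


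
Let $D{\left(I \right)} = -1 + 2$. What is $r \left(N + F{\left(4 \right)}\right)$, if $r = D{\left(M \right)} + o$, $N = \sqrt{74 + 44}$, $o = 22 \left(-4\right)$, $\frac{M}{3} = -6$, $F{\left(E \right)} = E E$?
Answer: $-1392 - 87 \sqrt{118} \approx -2337.1$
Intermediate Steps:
$F{\left(E \right)} = E^{2}$
$M = -18$ ($M = 3 \left(-6\right) = -18$)
$D{\left(I \right)} = 1$
$o = -88$
$N = \sqrt{118} \approx 10.863$
$r = -87$ ($r = 1 - 88 = -87$)
$r \left(N + F{\left(4 \right)}\right) = - 87 \left(\sqrt{118} + 4^{2}\right) = - 87 \left(\sqrt{118} + 16\right) = - 87 \left(16 + \sqrt{118}\right) = -1392 - 87 \sqrt{118}$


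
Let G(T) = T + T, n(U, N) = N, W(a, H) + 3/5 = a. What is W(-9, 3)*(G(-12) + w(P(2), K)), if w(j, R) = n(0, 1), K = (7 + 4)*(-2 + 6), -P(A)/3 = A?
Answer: 1104/5 ≈ 220.80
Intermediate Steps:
W(a, H) = -⅗ + a
P(A) = -3*A
K = 44 (K = 11*4 = 44)
w(j, R) = 1
G(T) = 2*T
W(-9, 3)*(G(-12) + w(P(2), K)) = (-⅗ - 9)*(2*(-12) + 1) = -48*(-24 + 1)/5 = -48/5*(-23) = 1104/5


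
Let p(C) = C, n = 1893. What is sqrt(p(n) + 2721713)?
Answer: sqrt(2723606) ≈ 1650.3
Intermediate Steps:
sqrt(p(n) + 2721713) = sqrt(1893 + 2721713) = sqrt(2723606)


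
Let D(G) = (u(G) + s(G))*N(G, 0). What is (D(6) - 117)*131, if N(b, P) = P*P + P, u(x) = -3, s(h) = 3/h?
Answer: -15327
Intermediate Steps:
N(b, P) = P + P² (N(b, P) = P² + P = P + P²)
D(G) = 0 (D(G) = (-3 + 3/G)*(0*(1 + 0)) = (-3 + 3/G)*(0*1) = (-3 + 3/G)*0 = 0)
(D(6) - 117)*131 = (0 - 117)*131 = -117*131 = -15327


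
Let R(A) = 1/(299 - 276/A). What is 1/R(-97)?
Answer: 29279/97 ≈ 301.85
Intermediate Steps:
1/R(-97) = 1/((1/23)*(-97)/(-12 + 13*(-97))) = 1/((1/23)*(-97)/(-12 - 1261)) = 1/((1/23)*(-97)/(-1273)) = 1/((1/23)*(-97)*(-1/1273)) = 1/(97/29279) = 29279/97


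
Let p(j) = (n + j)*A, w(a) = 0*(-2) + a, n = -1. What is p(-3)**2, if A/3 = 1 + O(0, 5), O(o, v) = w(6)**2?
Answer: 197136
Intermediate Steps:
w(a) = a (w(a) = 0 + a = a)
O(o, v) = 36 (O(o, v) = 6**2 = 36)
A = 111 (A = 3*(1 + 36) = 3*37 = 111)
p(j) = -111 + 111*j (p(j) = (-1 + j)*111 = -111 + 111*j)
p(-3)**2 = (-111 + 111*(-3))**2 = (-111 - 333)**2 = (-444)**2 = 197136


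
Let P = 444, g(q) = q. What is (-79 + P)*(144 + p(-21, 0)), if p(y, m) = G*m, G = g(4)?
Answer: 52560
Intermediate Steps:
G = 4
p(y, m) = 4*m
(-79 + P)*(144 + p(-21, 0)) = (-79 + 444)*(144 + 4*0) = 365*(144 + 0) = 365*144 = 52560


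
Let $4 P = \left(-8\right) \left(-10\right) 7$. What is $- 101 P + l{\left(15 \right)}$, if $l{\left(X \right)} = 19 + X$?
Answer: $-14106$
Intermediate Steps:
$P = 140$ ($P = \frac{\left(-8\right) \left(-10\right) 7}{4} = \frac{80 \cdot 7}{4} = \frac{1}{4} \cdot 560 = 140$)
$- 101 P + l{\left(15 \right)} = \left(-101\right) 140 + \left(19 + 15\right) = -14140 + 34 = -14106$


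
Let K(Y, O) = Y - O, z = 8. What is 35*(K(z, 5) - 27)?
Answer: -840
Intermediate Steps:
35*(K(z, 5) - 27) = 35*((8 - 1*5) - 27) = 35*((8 - 5) - 27) = 35*(3 - 27) = 35*(-24) = -840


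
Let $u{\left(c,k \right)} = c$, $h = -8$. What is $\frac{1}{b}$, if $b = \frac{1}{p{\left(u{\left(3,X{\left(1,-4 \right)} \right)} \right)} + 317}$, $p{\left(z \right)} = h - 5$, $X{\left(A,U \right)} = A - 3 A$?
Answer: $304$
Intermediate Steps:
$X{\left(A,U \right)} = - 2 A$
$p{\left(z \right)} = -13$ ($p{\left(z \right)} = -8 - 5 = -13$)
$b = \frac{1}{304}$ ($b = \frac{1}{-13 + 317} = \frac{1}{304} \approx 0.0032895$)
$\frac{1}{b} = \frac{1}{\frac{1}{304}} = 304$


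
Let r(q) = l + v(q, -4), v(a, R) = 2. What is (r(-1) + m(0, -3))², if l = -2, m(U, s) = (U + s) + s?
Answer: 36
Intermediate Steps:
m(U, s) = U + 2*s
r(q) = 0 (r(q) = -2 + 2 = 0)
(r(-1) + m(0, -3))² = (0 + (0 + 2*(-3)))² = (0 + (0 - 6))² = (0 - 6)² = (-6)² = 36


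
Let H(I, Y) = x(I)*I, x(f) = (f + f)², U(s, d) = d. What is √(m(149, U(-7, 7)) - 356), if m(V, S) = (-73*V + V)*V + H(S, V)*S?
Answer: 2*I*√397306 ≈ 1260.6*I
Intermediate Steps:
x(f) = 4*f² (x(f) = (2*f)² = 4*f²)
H(I, Y) = 4*I³ (H(I, Y) = (4*I²)*I = 4*I³)
m(V, S) = -72*V² + 4*S⁴ (m(V, S) = (-73*V + V)*V + (4*S³)*S = (-72*V)*V + 4*S⁴ = -72*V² + 4*S⁴)
√(m(149, U(-7, 7)) - 356) = √((-72*149² + 4*7⁴) - 356) = √((-72*22201 + 4*2401) - 356) = √((-1598472 + 9604) - 356) = √(-1588868 - 356) = √(-1589224) = 2*I*√397306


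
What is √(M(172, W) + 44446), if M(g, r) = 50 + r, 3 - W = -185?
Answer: 2*√11171 ≈ 211.39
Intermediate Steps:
W = 188 (W = 3 - 1*(-185) = 3 + 185 = 188)
√(M(172, W) + 44446) = √((50 + 188) + 44446) = √(238 + 44446) = √44684 = 2*√11171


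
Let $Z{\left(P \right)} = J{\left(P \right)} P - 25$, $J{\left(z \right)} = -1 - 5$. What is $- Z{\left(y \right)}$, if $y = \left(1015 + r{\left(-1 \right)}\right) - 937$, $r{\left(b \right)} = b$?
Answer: $487$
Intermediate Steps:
$J{\left(z \right)} = -6$ ($J{\left(z \right)} = -1 - 5 = -6$)
$y = 77$ ($y = \left(1015 - 1\right) - 937 = 1014 - 937 = 77$)
$Z{\left(P \right)} = -25 - 6 P$ ($Z{\left(P \right)} = - 6 P - 25 = -25 - 6 P$)
$- Z{\left(y \right)} = - (-25 - 462) = \left(-1\right) \left(-487\right) = 487$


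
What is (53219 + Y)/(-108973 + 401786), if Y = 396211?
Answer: 449430/292813 ≈ 1.5349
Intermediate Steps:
(53219 + Y)/(-108973 + 401786) = (53219 + 396211)/(-108973 + 401786) = 449430/292813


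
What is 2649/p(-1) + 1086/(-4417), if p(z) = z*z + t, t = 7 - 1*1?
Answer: 1670433/4417 ≈ 378.18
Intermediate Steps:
t = 6 (t = 7 - 1 = 6)
p(z) = 6 + z² (p(z) = z*z + 6 = z² + 6 = 6 + z²)
2649/p(-1) + 1086/(-4417) = 2649/(6 + (-1)²) + 1086/(-4417) = 2649/(6 + 1) + 1086*(-1/4417) = 2649/7 - 1086/4417 = 1670433/4417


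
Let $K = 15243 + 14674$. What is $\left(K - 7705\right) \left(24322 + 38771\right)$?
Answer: $1401421716$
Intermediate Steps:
$K = 29917$
$\left(K - 7705\right) \left(24322 + 38771\right) = \left(29917 - 7705\right) \left(24322 + 38771\right) = 22212 \cdot 63093 = 1401421716$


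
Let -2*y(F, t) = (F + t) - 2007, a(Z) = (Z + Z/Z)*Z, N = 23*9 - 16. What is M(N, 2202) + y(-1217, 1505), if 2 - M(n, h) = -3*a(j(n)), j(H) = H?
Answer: 221755/2 ≈ 1.1088e+5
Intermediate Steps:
N = 191 (N = 207 - 16 = 191)
a(Z) = Z*(1 + Z) (a(Z) = (Z + 1)*Z = (1 + Z)*Z = Z*(1 + Z))
y(F, t) = 2007/2 - F/2 - t/2 (y(F, t) = -((F + t) - 2007)/2 = -(-2007 + F + t)/2 = 2007/2 - F/2 - t/2)
M(n, h) = 2 + 3*n*(1 + n) (M(n, h) = 2 - (-3)*n*(1 + n) = 2 + 3*n*(1 + n))
M(N, 2202) + y(-1217, 1505) = (2 + 3*191*(1 + 191)) + (2007/2 - 1/2*(-1217) - 1/2*1505) = (2 + 3*191*192) + (2007/2 + 1217/2 - 1505/2) = (2 + 110016) + 1719/2 = 110018 + 1719/2 = 221755/2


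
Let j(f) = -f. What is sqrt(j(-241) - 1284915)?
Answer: I*sqrt(1284674) ≈ 1133.4*I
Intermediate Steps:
sqrt(j(-241) - 1284915) = sqrt(-1*(-241) - 1284915) = sqrt(241 - 1284915) = sqrt(-1284674) = I*sqrt(1284674)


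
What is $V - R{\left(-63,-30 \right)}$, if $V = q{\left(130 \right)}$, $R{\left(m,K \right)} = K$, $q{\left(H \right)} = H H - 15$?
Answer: $16915$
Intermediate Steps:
$q{\left(H \right)} = -15 + H^{2}$ ($q{\left(H \right)} = H^{2} - 15 = -15 + H^{2}$)
$V = 16885$ ($V = -15 + 130^{2} = -15 + 16900 = 16885$)
$V - R{\left(-63,-30 \right)} = 16885 - -30 = 16885 + 30 = 16915$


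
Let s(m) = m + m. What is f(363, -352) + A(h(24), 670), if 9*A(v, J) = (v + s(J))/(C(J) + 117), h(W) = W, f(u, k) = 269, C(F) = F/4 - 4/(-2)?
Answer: 1389961/5157 ≈ 269.53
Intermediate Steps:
s(m) = 2*m
C(F) = 2 + F/4 (C(F) = F*(1/4) - 4*(-1/2) = F/4 + 2 = 2 + F/4)
A(v, J) = (v + 2*J)/(9*(119 + J/4)) (A(v, J) = ((v + 2*J)/((2 + J/4) + 117))/9 = ((v + 2*J)/(119 + J/4))/9 = (v + 2*J)/(9*(119 + J/4)))
f(363, -352) + A(h(24), 670) = 269 + 4*(24 + 2*670)/(9*(476 + 670)) = 269 + (4/9)*(24 + 1340)/1146 = 269 + (4/9)*(1/1146)*1364 = 269 + 2728/5157 = 1389961/5157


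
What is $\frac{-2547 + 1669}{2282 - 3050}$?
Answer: $\frac{439}{384} \approx 1.1432$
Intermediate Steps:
$\frac{-2547 + 1669}{2282 - 3050} = - \frac{878}{-768} = \left(-878\right) \left(- \frac{1}{768}\right) = \frac{439}{384}$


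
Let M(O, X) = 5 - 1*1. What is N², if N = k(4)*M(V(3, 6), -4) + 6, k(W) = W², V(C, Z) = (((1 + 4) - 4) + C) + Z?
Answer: 4900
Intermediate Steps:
V(C, Z) = 1 + C + Z (V(C, Z) = ((5 - 4) + C) + Z = (1 + C) + Z = 1 + C + Z)
M(O, X) = 4 (M(O, X) = 5 - 1 = 4)
N = 70 (N = 4²*4 + 6 = 16*4 + 6 = 64 + 6 = 70)
N² = 70² = 4900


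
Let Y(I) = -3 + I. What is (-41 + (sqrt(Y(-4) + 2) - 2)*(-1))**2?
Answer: (39 + I*sqrt(5))**2 ≈ 1516.0 + 174.41*I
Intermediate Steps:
(-41 + (sqrt(Y(-4) + 2) - 2)*(-1))**2 = (-41 + (sqrt((-3 - 4) + 2) - 2)*(-1))**2 = (-41 + (sqrt(-7 + 2) - 2)*(-1))**2 = (-41 + (sqrt(-5) - 2)*(-1))**2 = (-41 + (I*sqrt(5) - 2)*(-1))**2 = (-41 + (-2 + I*sqrt(5))*(-1))**2 = (-41 + (2 - I*sqrt(5)))**2 = (-39 - I*sqrt(5))**2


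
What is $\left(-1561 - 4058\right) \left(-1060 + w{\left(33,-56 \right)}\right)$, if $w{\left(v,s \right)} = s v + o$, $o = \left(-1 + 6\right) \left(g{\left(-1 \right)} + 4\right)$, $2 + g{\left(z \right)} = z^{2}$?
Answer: $16255767$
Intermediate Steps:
$g{\left(z \right)} = -2 + z^{2}$
$o = 15$ ($o = \left(-1 + 6\right) \left(\left(-2 + \left(-1\right)^{2}\right) + 4\right) = 5 \left(\left(-2 + 1\right) + 4\right) = 5 \left(-1 + 4\right) = 5 \cdot 3 = 15$)
$w{\left(v,s \right)} = 15 + s v$ ($w{\left(v,s \right)} = s v + 15 = 15 + s v$)
$\left(-1561 - 4058\right) \left(-1060 + w{\left(33,-56 \right)}\right) = \left(-1561 - 4058\right) \left(-1060 + \left(15 - 1848\right)\right) = - 5619 \left(-1060 + \left(15 - 1848\right)\right) = - 5619 \left(-1060 - 1833\right) = \left(-5619\right) \left(-2893\right) = 16255767$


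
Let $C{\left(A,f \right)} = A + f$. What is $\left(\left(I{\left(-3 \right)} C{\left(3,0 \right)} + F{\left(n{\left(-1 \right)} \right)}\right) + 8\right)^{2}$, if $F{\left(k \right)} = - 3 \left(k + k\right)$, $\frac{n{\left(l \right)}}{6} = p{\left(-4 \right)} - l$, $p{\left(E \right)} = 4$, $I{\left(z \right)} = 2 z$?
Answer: $36100$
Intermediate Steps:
$n{\left(l \right)} = 24 - 6 l$ ($n{\left(l \right)} = 6 \left(4 - l\right) = 24 - 6 l$)
$F{\left(k \right)} = - 6 k$ ($F{\left(k \right)} = - 3 \cdot 2 k = - 6 k$)
$\left(\left(I{\left(-3 \right)} C{\left(3,0 \right)} + F{\left(n{\left(-1 \right)} \right)}\right) + 8\right)^{2} = \left(\left(2 \left(-3\right) \left(3 + 0\right) - 6 \left(24 - -6\right)\right) + 8\right)^{2} = \left(\left(\left(-6\right) 3 - 6 \left(24 + 6\right)\right) + 8\right)^{2} = \left(\left(-18 - 180\right) + 8\right)^{2} = \left(-198 + 8\right)^{2} = \left(-190\right)^{2} = 36100$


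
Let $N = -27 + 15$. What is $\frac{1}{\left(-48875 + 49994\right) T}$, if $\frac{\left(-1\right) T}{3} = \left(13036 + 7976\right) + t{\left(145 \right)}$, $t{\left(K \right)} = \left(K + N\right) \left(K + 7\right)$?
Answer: $- \frac{1}{138402396} \approx -7.2253 \cdot 10^{-9}$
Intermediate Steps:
$N = -12$
$t{\left(K \right)} = \left(-12 + K\right) \left(7 + K\right)$ ($t{\left(K \right)} = \left(K - 12\right) \left(K + 7\right) = \left(-12 + K\right) \left(7 + K\right)$)
$T = -123684$ ($T = - 3 \left(\left(13036 + 7976\right) - \left(809 - 21025\right)\right) = - 3 \left(21012 - -20216\right) = - 3 \left(21012 + 20216\right) = \left(-3\right) 41228 = -123684$)
$\frac{1}{\left(-48875 + 49994\right) T} = \frac{1}{\left(-48875 + 49994\right) \left(-123684\right)} = \frac{1}{1119} \left(- \frac{1}{123684}\right) = - \frac{1}{138402396}$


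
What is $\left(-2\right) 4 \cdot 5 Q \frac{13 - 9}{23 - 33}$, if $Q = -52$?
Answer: $-832$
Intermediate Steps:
$\left(-2\right) 4 \cdot 5 Q \frac{13 - 9}{23 - 33} = \left(-2\right) 4 \cdot 5 \left(-52\right) \frac{13 - 9}{23 - 33} = \left(-8\right) 5 \left(-52\right) \frac{4}{-10} = \left(-40\right) \left(-52\right) 4 \left(- \frac{1}{10}\right) = 2080 \left(- \frac{2}{5}\right) = -832$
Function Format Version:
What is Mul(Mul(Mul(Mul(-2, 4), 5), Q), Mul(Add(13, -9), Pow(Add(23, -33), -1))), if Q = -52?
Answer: -832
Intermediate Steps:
Mul(Mul(Mul(Mul(-2, 4), 5), Q), Mul(Add(13, -9), Pow(Add(23, -33), -1))) = Mul(Mul(Mul(Mul(-2, 4), 5), -52), Mul(Add(13, -9), Pow(Add(23, -33), -1))) = Mul(Mul(Mul(-8, 5), -52), Mul(4, Pow(-10, -1))) = Mul(Mul(-40, -52), Mul(4, Rational(-1, 10))) = Mul(2080, Rational(-2, 5)) = -832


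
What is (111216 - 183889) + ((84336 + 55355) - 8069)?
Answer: 58949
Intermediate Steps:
(111216 - 183889) + ((84336 + 55355) - 8069) = -72673 + (139691 - 8069) = -72673 + 131622 = 58949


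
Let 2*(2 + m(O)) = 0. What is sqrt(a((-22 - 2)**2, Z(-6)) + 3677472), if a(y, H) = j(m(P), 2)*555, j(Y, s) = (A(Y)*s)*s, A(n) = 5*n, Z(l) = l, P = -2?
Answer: 34*sqrt(3162) ≈ 1911.9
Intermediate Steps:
m(O) = -2 (m(O) = -2 + (1/2)*0 = -2 + 0 = -2)
j(Y, s) = 5*Y*s**2 (j(Y, s) = ((5*Y)*s)*s = (5*Y*s)*s = 5*Y*s**2)
a(y, H) = -22200 (a(y, H) = (5*(-2)*2**2)*555 = (5*(-2)*4)*555 = -40*555 = -22200)
sqrt(a((-22 - 2)**2, Z(-6)) + 3677472) = sqrt(-22200 + 3677472) = sqrt(3655272) = 34*sqrt(3162)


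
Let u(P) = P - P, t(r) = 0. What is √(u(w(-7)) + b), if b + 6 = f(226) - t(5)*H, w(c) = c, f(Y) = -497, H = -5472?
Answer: I*√503 ≈ 22.428*I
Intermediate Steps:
b = -503 (b = -6 + (-497 - 0*(-5472)) = -6 + (-497 - 1*0) = -6 + (-497 + 0) = -6 - 497 = -503)
u(P) = 0
√(u(w(-7)) + b) = √(0 - 503) = √(-503) = I*√503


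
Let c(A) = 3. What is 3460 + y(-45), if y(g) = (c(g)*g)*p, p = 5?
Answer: 2785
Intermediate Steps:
y(g) = 15*g (y(g) = (3*g)*5 = 15*g)
3460 + y(-45) = 3460 + 15*(-45) = 3460 - 675 = 2785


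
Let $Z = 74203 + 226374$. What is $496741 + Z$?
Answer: $797318$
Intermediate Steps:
$Z = 300577$
$496741 + Z = 496741 + 300577 = 797318$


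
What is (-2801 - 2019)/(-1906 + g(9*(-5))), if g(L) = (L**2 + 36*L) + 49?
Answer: 1205/363 ≈ 3.3196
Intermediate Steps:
g(L) = 49 + L**2 + 36*L
(-2801 - 2019)/(-1906 + g(9*(-5))) = (-2801 - 2019)/(-1906 + (49 + (9*(-5))**2 + 36*(9*(-5)))) = -4820/(-1906 + (49 + (-45)**2 + 36*(-45))) = -4820/(-1906 + (49 + 2025 - 1620)) = -4820/(-1906 + 454) = -4820/(-1452) = -4820*(-1/1452) = 1205/363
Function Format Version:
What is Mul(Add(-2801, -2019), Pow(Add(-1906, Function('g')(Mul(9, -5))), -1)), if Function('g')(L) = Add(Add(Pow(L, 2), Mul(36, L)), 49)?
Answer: Rational(1205, 363) ≈ 3.3196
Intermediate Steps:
Function('g')(L) = Add(49, Pow(L, 2), Mul(36, L))
Mul(Add(-2801, -2019), Pow(Add(-1906, Function('g')(Mul(9, -5))), -1)) = Mul(Add(-2801, -2019), Pow(Add(-1906, Add(49, Pow(Mul(9, -5), 2), Mul(36, Mul(9, -5)))), -1)) = Mul(-4820, Pow(Add(-1906, Add(49, Pow(-45, 2), Mul(36, -45))), -1)) = Mul(-4820, Pow(Add(-1906, Add(49, 2025, -1620)), -1)) = Mul(-4820, Pow(Add(-1906, 454), -1)) = Mul(-4820, Pow(-1452, -1)) = Mul(-4820, Rational(-1, 1452)) = Rational(1205, 363)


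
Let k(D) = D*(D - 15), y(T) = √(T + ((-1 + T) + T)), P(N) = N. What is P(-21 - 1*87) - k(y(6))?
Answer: -125 + 15*√17 ≈ -63.153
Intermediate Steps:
y(T) = √(-1 + 3*T) (y(T) = √(T + (-1 + 2*T)) = √(-1 + 3*T))
k(D) = D*(-15 + D)
P(-21 - 1*87) - k(y(6)) = (-21 - 1*87) - √(-1 + 3*6)*(-15 + √(-1 + 3*6)) = (-21 - 87) - √(-1 + 18)*(-15 + √(-1 + 18)) = -108 - √17*(-15 + √17)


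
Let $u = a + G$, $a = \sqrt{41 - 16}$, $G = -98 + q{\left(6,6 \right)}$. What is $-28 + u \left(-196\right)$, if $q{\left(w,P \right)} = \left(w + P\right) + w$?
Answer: $14672$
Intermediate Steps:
$q{\left(w,P \right)} = P + 2 w$ ($q{\left(w,P \right)} = \left(P + w\right) + w = P + 2 w$)
$G = -80$ ($G = -98 + \left(6 + 2 \cdot 6\right) = -98 + \left(6 + 12\right) = -98 + 18 = -80$)
$a = 5$ ($a = \sqrt{25} = 5$)
$u = -75$ ($u = 5 - 80 = -75$)
$-28 + u \left(-196\right) = -28 - -14700 = -28 + 14700 = 14672$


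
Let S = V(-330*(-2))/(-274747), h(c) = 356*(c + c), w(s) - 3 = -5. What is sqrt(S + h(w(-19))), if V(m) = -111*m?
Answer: 2*I*sqrt(222049201619)/24977 ≈ 37.732*I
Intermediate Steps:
w(s) = -2 (w(s) = 3 - 5 = -2)
h(c) = 712*c (h(c) = 356*(2*c) = 712*c)
S = 6660/24977 (S = -(-36630)*(-2)/(-274747) = -111*660*(-1/274747) = -73260*(-1/274747) = 6660/24977 ≈ 0.26665)
sqrt(S + h(w(-19))) = sqrt(6660/24977 + 712*(-2)) = sqrt(6660/24977 - 1424) = sqrt(-35560588/24977) = 2*I*sqrt(222049201619)/24977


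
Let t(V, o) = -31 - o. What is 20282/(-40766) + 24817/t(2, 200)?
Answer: -46198862/428043 ≈ -107.93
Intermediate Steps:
20282/(-40766) + 24817/t(2, 200) = 20282/(-40766) + 24817/(-31 - 1*200) = 20282*(-1/40766) + 24817/(-31 - 200) = -10141/20383 + 24817/(-231) = -10141/20383 + 24817*(-1/231) = -10141/20383 - 24817/231 = -46198862/428043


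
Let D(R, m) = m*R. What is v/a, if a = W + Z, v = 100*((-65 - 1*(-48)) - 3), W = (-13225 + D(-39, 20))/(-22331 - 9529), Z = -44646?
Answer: 12744000/284481511 ≈ 0.044797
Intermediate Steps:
D(R, m) = R*m
W = 2801/6372 (W = (-13225 - 39*20)/(-22331 - 9529) = (-13225 - 780)/(-31860) = -14005*(-1/31860) = 2801/6372 ≈ 0.43958)
v = -2000 (v = 100*((-65 + 48) - 3) = 100*(-17 - 3) = 100*(-20) = -2000)
a = -284481511/6372 (a = 2801/6372 - 44646 = -284481511/6372 ≈ -44646.)
v/a = -2000/(-284481511/6372) = -2000*(-6372/284481511) = 12744000/284481511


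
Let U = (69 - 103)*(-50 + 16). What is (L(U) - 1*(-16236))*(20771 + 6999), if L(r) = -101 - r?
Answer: 415966830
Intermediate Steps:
U = 1156 (U = -34*(-34) = 1156)
(L(U) - 1*(-16236))*(20771 + 6999) = ((-101 - 1*1156) - 1*(-16236))*(20771 + 6999) = ((-101 - 1156) + 16236)*27770 = (-1257 + 16236)*27770 = 14979*27770 = 415966830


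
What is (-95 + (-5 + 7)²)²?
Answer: 8281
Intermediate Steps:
(-95 + (-5 + 7)²)² = (-95 + 2²)² = (-95 + 4)² = (-91)² = 8281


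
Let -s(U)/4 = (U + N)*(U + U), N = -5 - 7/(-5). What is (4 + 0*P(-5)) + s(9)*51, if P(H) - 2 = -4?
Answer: -99124/5 ≈ -19825.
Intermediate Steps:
P(H) = -2 (P(H) = 2 - 4 = -2)
N = -18/5 (N = -5 - 7*(-1)/5 = -5 - 1*(-7/5) = -5 + 7/5 = -18/5 ≈ -3.6000)
s(U) = -8*U*(-18/5 + U) (s(U) = -4*(U - 18/5)*(U + U) = -4*(-18/5 + U)*2*U = -8*U*(-18/5 + U))
(4 + 0*P(-5)) + s(9)*51 = (4 + 0*(-2)) + ((8/5)*9*(18 - 5*9))*51 = (4 + 0) + ((8/5)*9*(18 - 45))*51 = 4 + ((8/5)*9*(-27))*51 = 4 - 1944/5*51 = 4 - 99144/5 = -99124/5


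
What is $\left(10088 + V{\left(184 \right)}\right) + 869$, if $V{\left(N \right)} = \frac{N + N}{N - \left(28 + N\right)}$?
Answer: $\frac{76607}{7} \approx 10944.0$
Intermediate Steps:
$V{\left(N \right)} = - \frac{N}{14}$ ($V{\left(N \right)} = \frac{2 N}{-28} = 2 N \left(- \frac{1}{28}\right) = - \frac{N}{14}$)
$\left(10088 + V{\left(184 \right)}\right) + 869 = \left(10088 - \frac{92}{7}\right) + 869 = \frac{70524}{7} + 869 = \frac{76607}{7}$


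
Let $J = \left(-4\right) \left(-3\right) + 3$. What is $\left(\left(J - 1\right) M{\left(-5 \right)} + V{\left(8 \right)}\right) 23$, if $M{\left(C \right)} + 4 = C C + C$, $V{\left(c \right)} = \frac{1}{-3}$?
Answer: $\frac{15433}{3} \approx 5144.3$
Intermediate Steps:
$V{\left(c \right)} = - \frac{1}{3}$
$M{\left(C \right)} = -4 + C + C^{2}$ ($M{\left(C \right)} = -4 + \left(C C + C\right) = -4 + \left(C^{2} + C\right) = -4 + \left(C + C^{2}\right) = -4 + C + C^{2}$)
$J = 15$ ($J = 12 + 3 = 15$)
$\left(\left(J - 1\right) M{\left(-5 \right)} + V{\left(8 \right)}\right) 23 = \left(\left(15 - 1\right) \left(-4 - 5 + \left(-5\right)^{2}\right) - \frac{1}{3}\right) 23 = \left(14 \left(-4 - 5 + 25\right) - \frac{1}{3}\right) 23 = \left(14 \cdot 16 - \frac{1}{3}\right) 23 = \left(224 - \frac{1}{3}\right) 23 = \frac{671}{3} \cdot 23 = \frac{15433}{3}$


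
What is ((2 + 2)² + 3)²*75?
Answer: 27075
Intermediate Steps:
((2 + 2)² + 3)²*75 = (4² + 3)²*75 = (16 + 3)²*75 = 19²*75 = 361*75 = 27075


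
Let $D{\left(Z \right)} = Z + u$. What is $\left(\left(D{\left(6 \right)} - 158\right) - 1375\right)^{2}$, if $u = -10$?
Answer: $2362369$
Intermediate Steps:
$D{\left(Z \right)} = -10 + Z$ ($D{\left(Z \right)} = Z - 10 = -10 + Z$)
$\left(\left(D{\left(6 \right)} - 158\right) - 1375\right)^{2} = \left(\left(\left(-10 + 6\right) - 158\right) - 1375\right)^{2} = \left(\left(-4 - 158\right) - 1375\right)^{2} = \left(-162 - 1375\right)^{2} = \left(-1537\right)^{2} = 2362369$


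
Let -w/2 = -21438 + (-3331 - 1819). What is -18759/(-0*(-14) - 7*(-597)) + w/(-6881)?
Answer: -16728723/1369319 ≈ -12.217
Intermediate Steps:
w = 53176 (w = -2*(-21438 + (-3331 - 1819)) = -2*(-21438 - 5150) = -2*(-26588) = 53176)
-18759/(-0*(-14) - 7*(-597)) + w/(-6881) = -18759/(-0*(-14) - 7*(-597)) + 53176/(-6881) = -18759/(-52*0 - 1*(-4179)) + 53176*(-1/6881) = -18759/(0 + 4179) - 53176/6881 = -18759/4179 - 53176/6881 = -18759*1/4179 - 53176/6881 = -6253/1393 - 53176/6881 = -16728723/1369319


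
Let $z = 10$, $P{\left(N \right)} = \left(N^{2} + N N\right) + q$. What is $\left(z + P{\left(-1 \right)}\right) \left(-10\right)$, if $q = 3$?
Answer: $-150$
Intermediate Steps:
$P{\left(N \right)} = 3 + 2 N^{2}$ ($P{\left(N \right)} = \left(N^{2} + N N\right) + 3 = \left(N^{2} + N^{2}\right) + 3 = 2 N^{2} + 3 = 3 + 2 N^{2}$)
$\left(z + P{\left(-1 \right)}\right) \left(-10\right) = \left(10 + \left(3 + 2 \left(-1\right)^{2}\right)\right) \left(-10\right) = \left(10 + \left(3 + 2 \cdot 1\right)\right) \left(-10\right) = \left(10 + \left(3 + 2\right)\right) \left(-10\right) = \left(10 + 5\right) \left(-10\right) = 15 \left(-10\right) = -150$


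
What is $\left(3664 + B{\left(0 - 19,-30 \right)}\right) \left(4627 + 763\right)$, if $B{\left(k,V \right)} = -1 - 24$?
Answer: $19614210$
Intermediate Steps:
$B{\left(k,V \right)} = -25$ ($B{\left(k,V \right)} = -1 - 24 = -25$)
$\left(3664 + B{\left(0 - 19,-30 \right)}\right) \left(4627 + 763\right) = \left(3664 - 25\right) \left(4627 + 763\right) = 3639 \cdot 5390 = 19614210$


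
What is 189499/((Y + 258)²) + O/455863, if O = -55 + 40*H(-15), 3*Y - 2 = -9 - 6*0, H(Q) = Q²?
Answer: 782732488838/268179188407 ≈ 2.9187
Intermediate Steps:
Y = -7/3 (Y = ⅔ + (-9 - 6*0)/3 = ⅔ + (-9 + 0)/3 = ⅔ + (⅓)*(-9) = ⅔ - 3 = -7/3 ≈ -2.3333)
O = 8945 (O = -55 + 40*(-15)² = -55 + 40*225 = -55 + 9000 = 8945)
189499/((Y + 258)²) + O/455863 = 189499/((-7/3 + 258)²) + 8945/455863 = 189499/((767/3)²) + 8945*(1/455863) = 189499/(588289/9) + 8945/455863 = 189499*(9/588289) + 8945/455863 = 1705491/588289 + 8945/455863 = 782732488838/268179188407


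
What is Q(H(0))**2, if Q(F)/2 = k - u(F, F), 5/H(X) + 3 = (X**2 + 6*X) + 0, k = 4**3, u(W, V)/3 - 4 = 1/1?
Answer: 9604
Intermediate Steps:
u(W, V) = 15 (u(W, V) = 12 + 3/1 = 12 + 3*1 = 12 + 3 = 15)
k = 64
H(X) = 5/(-3 + X**2 + 6*X) (H(X) = 5/(-3 + ((X**2 + 6*X) + 0)) = 5/(-3 + (X**2 + 6*X)) = 5/(-3 + X**2 + 6*X))
Q(F) = 98 (Q(F) = 2*(64 - 1*15) = 2*(64 - 15) = 2*49 = 98)
Q(H(0))**2 = 98**2 = 9604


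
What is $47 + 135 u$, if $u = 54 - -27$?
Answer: $10982$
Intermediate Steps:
$u = 81$ ($u = 54 + 27 = 81$)
$47 + 135 u = 47 + 135 \cdot 81 = 47 + 10935 = 10982$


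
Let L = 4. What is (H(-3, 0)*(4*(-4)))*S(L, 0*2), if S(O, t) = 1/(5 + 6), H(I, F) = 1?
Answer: -16/11 ≈ -1.4545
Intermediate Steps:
S(O, t) = 1/11
(H(-3, 0)*(4*(-4)))*S(L, 0*2) = (1*(4*(-4)))*(1/11) = (1*(-16))*(1/11) = -16*1/11 = -16/11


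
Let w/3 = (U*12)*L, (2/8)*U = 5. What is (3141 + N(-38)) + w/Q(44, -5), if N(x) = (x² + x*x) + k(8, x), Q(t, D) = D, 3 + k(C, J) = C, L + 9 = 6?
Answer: 6466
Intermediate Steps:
U = 20 (U = 4*5 = 20)
L = -3 (L = -9 + 6 = -3)
k(C, J) = -3 + C
w = -2160 (w = 3*((20*12)*(-3)) = 3*(240*(-3)) = 3*(-720) = -2160)
N(x) = 5 + 2*x² (N(x) = (x² + x*x) + (-3 + 8) = (x² + x²) + 5 = 2*x² + 5 = 5 + 2*x²)
(3141 + N(-38)) + w/Q(44, -5) = (3141 + (5 + 2*(-38)²)) - 2160/(-5) = (3141 + (5 + 2*1444)) - 2160*(-⅕) = (3141 + (5 + 2888)) + 432 = (3141 + 2893) + 432 = 6034 + 432 = 6466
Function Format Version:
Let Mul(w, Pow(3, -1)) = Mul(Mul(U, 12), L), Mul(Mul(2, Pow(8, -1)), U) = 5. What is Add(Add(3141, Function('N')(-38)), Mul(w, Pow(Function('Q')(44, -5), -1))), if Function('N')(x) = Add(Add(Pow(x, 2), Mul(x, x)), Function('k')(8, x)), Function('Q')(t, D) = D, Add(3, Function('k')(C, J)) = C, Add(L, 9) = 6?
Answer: 6466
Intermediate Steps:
U = 20 (U = Mul(4, 5) = 20)
L = -3 (L = Add(-9, 6) = -3)
Function('k')(C, J) = Add(-3, C)
w = -2160 (w = Mul(3, Mul(Mul(20, 12), -3)) = Mul(3, Mul(240, -3)) = Mul(3, -720) = -2160)
Function('N')(x) = Add(5, Mul(2, Pow(x, 2))) (Function('N')(x) = Add(Add(Pow(x, 2), Mul(x, x)), Add(-3, 8)) = Add(Add(Pow(x, 2), Pow(x, 2)), 5) = Add(Mul(2, Pow(x, 2)), 5) = Add(5, Mul(2, Pow(x, 2))))
Add(Add(3141, Function('N')(-38)), Mul(w, Pow(Function('Q')(44, -5), -1))) = Add(Add(3141, Add(5, Mul(2, Pow(-38, 2)))), Mul(-2160, Pow(-5, -1))) = Add(Add(3141, Add(5, Mul(2, 1444))), Mul(-2160, Rational(-1, 5))) = Add(Add(3141, Add(5, 2888)), 432) = Add(Add(3141, 2893), 432) = Add(6034, 432) = 6466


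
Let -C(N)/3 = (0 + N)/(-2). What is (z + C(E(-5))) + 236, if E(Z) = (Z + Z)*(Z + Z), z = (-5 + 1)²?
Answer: 402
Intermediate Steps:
z = 16 (z = (-4)² = 16)
E(Z) = 4*Z² (E(Z) = (2*Z)*(2*Z) = 4*Z²)
C(N) = 3*N/2 (C(N) = -3*(0 + N)/(-2) = -3*N*(-1)/2 = -(-3)*N/2 = 3*N/2)
(z + C(E(-5))) + 236 = (16 + 3*(4*(-5)²)/2) + 236 = (16 + 3*(4*25)/2) + 236 = (16 + (3/2)*100) + 236 = (16 + 150) + 236 = 166 + 236 = 402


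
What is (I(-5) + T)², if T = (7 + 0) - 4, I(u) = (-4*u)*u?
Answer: 9409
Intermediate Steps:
I(u) = -4*u²
T = 3 (T = 7 - 4 = 3)
(I(-5) + T)² = (-4*(-5)² + 3)² = (-4*25 + 3)² = (-100 + 3)² = (-97)² = 9409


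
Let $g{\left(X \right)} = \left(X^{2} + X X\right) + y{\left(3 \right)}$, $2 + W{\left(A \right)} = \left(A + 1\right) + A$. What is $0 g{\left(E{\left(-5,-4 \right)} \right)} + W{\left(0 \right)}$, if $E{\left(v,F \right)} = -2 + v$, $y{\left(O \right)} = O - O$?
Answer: $-1$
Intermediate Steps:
$y{\left(O \right)} = 0$
$W{\left(A \right)} = -1 + 2 A$ ($W{\left(A \right)} = -2 + \left(\left(A + 1\right) + A\right) = -2 + \left(\left(1 + A\right) + A\right) = -2 + \left(1 + 2 A\right) = -1 + 2 A$)
$g{\left(X \right)} = 2 X^{2}$ ($g{\left(X \right)} = \left(X^{2} + X X\right) + 0 = \left(X^{2} + X^{2}\right) + 0 = 2 X^{2} + 0 = 2 X^{2}$)
$0 g{\left(E{\left(-5,-4 \right)} \right)} + W{\left(0 \right)} = 0 \cdot 2 \left(-2 - 5\right)^{2} + \left(-1 + 2 \cdot 0\right) = 0 \cdot 2 \left(-7\right)^{2} + \left(-1 + 0\right) = 0 \cdot 2 \cdot 49 - 1 = 0 \cdot 98 - 1 = 0 - 1 = -1$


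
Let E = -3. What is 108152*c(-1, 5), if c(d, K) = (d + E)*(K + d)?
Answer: -1730432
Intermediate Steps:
c(d, K) = (-3 + d)*(K + d) (c(d, K) = (d - 3)*(K + d) = (-3 + d)*(K + d))
108152*c(-1, 5) = 108152*((-1)² - 3*5 - 3*(-1) + 5*(-1)) = 108152*(1 - 15 + 3 - 5) = 108152*(-16) = -1730432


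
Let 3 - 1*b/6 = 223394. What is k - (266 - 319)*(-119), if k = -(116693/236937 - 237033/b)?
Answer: -667724747692571/105859186734 ≈ -6307.7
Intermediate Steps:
b = -1340346 (b = 18 - 6*223394 = 18 - 1340364 = -1340346)
k = -70856961233/105859186734 (k = -(116693/236937 - 237033/(-1340346)) = -(116693*(1/236937) - 237033*(-1/1340346)) = -(116693/236937 + 79011/446782) = -1*70856961233/105859186734 = -70856961233/105859186734 ≈ -0.66935)
k - (266 - 319)*(-119) = -70856961233/105859186734 - (266 - 319)*(-119) = -70856961233/105859186734 - (-53)*(-119) = -70856961233/105859186734 - 1*6307 = -70856961233/105859186734 - 6307 = -667724747692571/105859186734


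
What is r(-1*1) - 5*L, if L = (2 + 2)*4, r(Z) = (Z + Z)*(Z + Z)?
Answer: -76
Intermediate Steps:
r(Z) = 4*Z² (r(Z) = (2*Z)*(2*Z) = 4*Z²)
L = 16 (L = 4*4 = 16)
r(-1*1) - 5*L = 4*(-1*1)² - 5*16 = 4*(-1)² - 80 = 4*1 - 80 = 4 - 80 = -76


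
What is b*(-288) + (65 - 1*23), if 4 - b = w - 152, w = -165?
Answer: -92406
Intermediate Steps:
b = 321 (b = 4 - (-165 - 152) = 4 - 1*(-317) = 4 + 317 = 321)
b*(-288) + (65 - 1*23) = 321*(-288) + (65 - 1*23) = -92448 + (65 - 23) = -92448 + 42 = -92406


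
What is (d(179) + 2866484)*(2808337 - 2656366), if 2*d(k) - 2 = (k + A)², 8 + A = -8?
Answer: 875282901369/2 ≈ 4.3764e+11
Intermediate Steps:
A = -16 (A = -8 - 8 = -16)
d(k) = 1 + (-16 + k)²/2 (d(k) = 1 + (k - 16)²/2 = 1 + (-16 + k)²/2)
(d(179) + 2866484)*(2808337 - 2656366) = ((1 + (-16 + 179)²/2) + 2866484)*(2808337 - 2656366) = ((1 + (½)*163²) + 2866484)*151971 = ((1 + (½)*26569) + 2866484)*151971 = ((1 + 26569/2) + 2866484)*151971 = (26571/2 + 2866484)*151971 = (5759539/2)*151971 = 875282901369/2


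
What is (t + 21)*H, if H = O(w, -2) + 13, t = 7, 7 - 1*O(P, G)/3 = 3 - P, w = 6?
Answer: 1204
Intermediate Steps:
O(P, G) = 12 + 3*P (O(P, G) = 21 - 3*(3 - P) = 21 + (-9 + 3*P) = 12 + 3*P)
H = 43 (H = (12 + 3*6) + 13 = (12 + 18) + 13 = 30 + 13 = 43)
(t + 21)*H = (7 + 21)*43 = 28*43 = 1204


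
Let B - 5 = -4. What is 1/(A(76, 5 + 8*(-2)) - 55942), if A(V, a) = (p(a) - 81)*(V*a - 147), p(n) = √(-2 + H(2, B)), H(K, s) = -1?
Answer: 23681/563688628 + 983*I*√3/563688628 ≈ 4.2011e-5 + 3.0205e-6*I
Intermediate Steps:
B = 1 (B = 5 - 4 = 1)
p(n) = I*√3 (p(n) = √(-2 - 1) = √(-3) = I*√3)
A(V, a) = (-147 + V*a)*(-81 + I*√3) (A(V, a) = (I*√3 - 81)*(V*a - 147) = (-81 + I*√3)*(-147 + V*a) = (-147 + V*a)*(-81 + I*√3))
1/(A(76, 5 + 8*(-2)) - 55942) = 1/((11907 - 147*I*√3 - 81*76*(5 + 8*(-2)) + I*76*(5 + 8*(-2))*√3) - 55942) = 1/((11907 - 147*I*√3 - 81*76*(5 - 16) + I*76*(5 - 16)*√3) - 55942) = 1/((11907 - 147*I*√3 - 81*76*(-11) + I*76*(-11)*√3) - 55942) = 1/((11907 - 147*I*√3 + 67716 - 836*I*√3) - 55942) = 1/((79623 - 983*I*√3) - 55942) = 1/(23681 - 983*I*√3)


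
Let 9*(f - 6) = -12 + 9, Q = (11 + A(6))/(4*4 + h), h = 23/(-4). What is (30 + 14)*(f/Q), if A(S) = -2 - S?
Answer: 7667/9 ≈ 851.89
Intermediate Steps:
h = -23/4 (h = 23*(-1/4) = -23/4 ≈ -5.7500)
Q = 12/41 (Q = (11 + (-2 - 1*6))/(4*4 - 23/4) = (11 + (-2 - 6))/(16 - 23/4) = (11 - 8)/(41/4) = 3*(4/41) = 12/41 ≈ 0.29268)
f = 17/3 (f = 6 + (-12 + 9)/9 = 6 + (1/9)*(-3) = 6 - 1/3 = 17/3 ≈ 5.6667)
(30 + 14)*(f/Q) = (30 + 14)*(17/(3*(12/41))) = 44*((17/3)*(41/12)) = 44*(697/36) = 7667/9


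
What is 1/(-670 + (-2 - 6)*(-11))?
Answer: -1/582 ≈ -0.0017182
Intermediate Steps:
1/(-670 + (-2 - 6)*(-11)) = 1/(-670 - 8*(-11)) = 1/(-670 + 88) = 1/(-582) = -1/582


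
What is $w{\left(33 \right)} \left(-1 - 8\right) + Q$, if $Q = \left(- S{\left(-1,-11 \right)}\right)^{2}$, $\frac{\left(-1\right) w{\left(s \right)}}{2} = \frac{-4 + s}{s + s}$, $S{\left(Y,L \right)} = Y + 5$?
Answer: $\frac{263}{11} \approx 23.909$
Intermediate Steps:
$S{\left(Y,L \right)} = 5 + Y$
$w{\left(s \right)} = - \frac{-4 + s}{s}$ ($w{\left(s \right)} = - 2 \frac{-4 + s}{s + s} = - 2 \frac{-4 + s}{2 s} = - \frac{-4 + s}{s}$)
$Q = 16$ ($Q = \left(- (5 - 1)\right)^{2} = \left(\left(-1\right) 4\right)^{2} = \left(-4\right)^{2} = 16$)
$w{\left(33 \right)} \left(-1 - 8\right) + Q = \frac{4 - 33}{33} \left(-1 - 8\right) + 16 = \frac{1}{33} \left(-29\right) \left(-9\right) + 16 = \left(- \frac{29}{33}\right) \left(-9\right) + 16 = \frac{87}{11} + 16 = \frac{263}{11}$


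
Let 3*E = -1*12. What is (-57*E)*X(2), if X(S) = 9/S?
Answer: 1026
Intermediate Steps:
E = -4 (E = (-1*12)/3 = (⅓)*(-12) = -4)
(-57*E)*X(2) = (-57*(-4))*(9/2) = 228*(9*(½)) = 228*(9/2) = 1026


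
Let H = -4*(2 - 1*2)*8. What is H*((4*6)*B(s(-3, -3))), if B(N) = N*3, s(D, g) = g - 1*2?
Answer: 0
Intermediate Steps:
s(D, g) = -2 + g (s(D, g) = g - 2 = -2 + g)
H = 0 (H = -4*(2 - 2)*8 = -4*0*8 = 0*8 = 0)
B(N) = 3*N
H*((4*6)*B(s(-3, -3))) = 0*((4*6)*(3*(-2 - 3))) = 0*(24*(3*(-5))) = 0*(24*(-15)) = 0*(-360) = 0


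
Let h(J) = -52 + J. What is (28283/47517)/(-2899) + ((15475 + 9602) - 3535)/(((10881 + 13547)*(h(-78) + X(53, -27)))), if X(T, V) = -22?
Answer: -1536232636117/255740042189424 ≈ -0.0060070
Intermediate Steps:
(28283/47517)/(-2899) + ((15475 + 9602) - 3535)/(((10881 + 13547)*(h(-78) + X(53, -27)))) = (28283/47517)/(-2899) + ((15475 + 9602) - 3535)/(((10881 + 13547)*((-52 - 78) - 22))) = (28283*(1/47517))*(-1/2899) + (25077 - 3535)/((24428*(-130 - 22))) = (28283/47517)*(-1/2899) + 21542/((24428*(-152))) = -28283/137751783 + 21542/(-3713056) = -28283/137751783 + 21542*(-1/3713056) = -28283/137751783 - 10771/1856528 = -1536232636117/255740042189424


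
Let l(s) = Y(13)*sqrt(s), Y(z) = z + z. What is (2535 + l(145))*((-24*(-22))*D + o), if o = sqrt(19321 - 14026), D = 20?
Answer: 13*(195 + 2*sqrt(145))*(10560 + sqrt(5295)) ≈ 3.0283e+7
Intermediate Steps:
Y(z) = 2*z
o = sqrt(5295) ≈ 72.767
l(s) = 26*sqrt(s) (l(s) = (2*13)*sqrt(s) = 26*sqrt(s))
(2535 + l(145))*((-24*(-22))*D + o) = (2535 + 26*sqrt(145))*(-24*(-22)*20 + sqrt(5295)) = (2535 + 26*sqrt(145))*(528*20 + sqrt(5295)) = (2535 + 26*sqrt(145))*(10560 + sqrt(5295))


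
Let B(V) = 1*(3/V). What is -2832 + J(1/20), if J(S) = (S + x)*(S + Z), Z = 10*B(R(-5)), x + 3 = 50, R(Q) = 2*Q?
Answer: -1188319/400 ≈ -2970.8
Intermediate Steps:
B(V) = 3/V
x = 47 (x = -3 + 50 = 47)
Z = -3 (Z = 10*(3/((2*(-5)))) = 10*(3/(-10)) = 10*(3*(-1/10)) = 10*(-3/10) = -3)
J(S) = (-3 + S)*(47 + S) (J(S) = (S + 47)*(S - 3) = (47 + S)*(-3 + S) = (-3 + S)*(47 + S))
-2832 + J(1/20) = -2832 + (-141 + (1/20)**2 + 44/20) = -2832 + (-141 + (1/20)**2 + 44*(1/20)) = -2832 + (-141 + 1/400 + 11/5) = -2832 - 55519/400 = -1188319/400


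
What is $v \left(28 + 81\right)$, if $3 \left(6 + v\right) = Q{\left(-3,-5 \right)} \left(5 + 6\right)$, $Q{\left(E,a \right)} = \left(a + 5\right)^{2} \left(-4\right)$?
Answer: $-654$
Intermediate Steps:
$Q{\left(E,a \right)} = - 4 \left(5 + a\right)^{2}$ ($Q{\left(E,a \right)} = \left(5 + a\right)^{2} \left(-4\right) = - 4 \left(5 + a\right)^{2}$)
$v = -6$ ($v = -6 + \frac{- 4 \left(5 - 5\right)^{2} \left(5 + 6\right)}{3} = -6 + \frac{- 4 \cdot 0^{2} \cdot 11}{3} = -6 + \frac{\left(-4\right) 0 \cdot 11}{3} = -6 + \frac{0 \cdot 11}{3} = -6 + \frac{1}{3} \cdot 0 = -6 + 0 = -6$)
$v \left(28 + 81\right) = - 6 \left(28 + 81\right) = \left(-6\right) 109 = -654$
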